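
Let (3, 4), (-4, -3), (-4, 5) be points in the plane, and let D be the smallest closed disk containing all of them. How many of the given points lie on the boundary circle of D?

3

Call the three points A, B, C in the order given.
Side lengths²: AB² = 98, AC² = 50, BC² = 64.
Since AB² = 98 < 64 + 50 = 114, the triangle is acute, so the smallest enclosing circle is the circumcircle.
Circumcentre = (-1, 1), r² = 25.
The points at distance exactly r from the centre are (3, 4), (-4, -3), (-4, 5) — 3 points.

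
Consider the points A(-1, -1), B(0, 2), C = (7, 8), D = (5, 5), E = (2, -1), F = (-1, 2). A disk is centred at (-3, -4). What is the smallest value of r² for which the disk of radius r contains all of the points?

The required radius is the distance from (-3, -4) to the farthest point.
Squared distances: 13, 45, 244, 145, 34, 40.
Maximum is 244, attained at C.

244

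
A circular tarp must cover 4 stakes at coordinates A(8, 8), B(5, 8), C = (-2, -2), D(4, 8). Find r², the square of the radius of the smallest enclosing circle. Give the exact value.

The minimum enclosing circle of a finite set is fixed by two of the points (as a diameter) or three (as a circumcircle).
The farthest pair is A–C with squared distance 200. The circle on this segment as diameter has centre (3, 3) and r² = 200/4 = 50.
Check B: distance² to centre = 29 ≤ 50, so it lies inside.
All remaining points lie in this disk, and no smaller disk contains both endpoints, so this is the minimum enclosing circle.

50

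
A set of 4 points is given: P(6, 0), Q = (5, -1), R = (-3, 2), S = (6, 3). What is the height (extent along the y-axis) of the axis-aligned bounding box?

4

max y = 3, min y = -1, so height = 4.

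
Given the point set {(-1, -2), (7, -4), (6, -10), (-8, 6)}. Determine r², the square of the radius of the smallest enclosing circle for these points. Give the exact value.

113

By Welzl's lemma the MEC is supported by two points (diametrically opposite) or three points (on a circumcircle).
The farthest pair is (6, -10)–(-8, 6) with squared distance 452. The circle on this segment as diameter has centre (-1, -2) and r² = 452/4 = 113.
Check (-1, -2): distance² to centre = 0 ≤ 113, so it lies inside.
All remaining points lie in this disk, and no smaller disk contains both endpoints, so this is the minimum enclosing circle.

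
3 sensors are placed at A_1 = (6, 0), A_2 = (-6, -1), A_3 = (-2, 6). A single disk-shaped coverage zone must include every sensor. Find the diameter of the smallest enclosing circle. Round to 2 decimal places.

12.14

Side lengths²: A_1A_2² = 145, A_1A_3² = 100, A_2A_3² = 65.
Since A_1A_2² = 145 < 100 + 65 = 165, the triangle is acute, so the smallest enclosing circle is the circumcircle.
Circumcentre = (-0.0625, 0.25), r² = 36.81640625.
Diameter = 2r = 2√(36.81640625) ≈ 12.14.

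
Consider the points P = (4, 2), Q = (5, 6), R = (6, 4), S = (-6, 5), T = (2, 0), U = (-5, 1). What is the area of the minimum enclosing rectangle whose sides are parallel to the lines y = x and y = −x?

97.5

In coordinates u = x + y, v = x − y the rectangle is axis-aligned; the map (x,y)→(u,v) scales areas by 2.
u-values: 6, 11, 10, -1, 2, -4; range = 11 − (-4) = 15.
v-values: 2, -1, 2, -11, 2, -6; range = 2 − (-11) = 13.
Area = (15 × 13) / 2 = 97.5.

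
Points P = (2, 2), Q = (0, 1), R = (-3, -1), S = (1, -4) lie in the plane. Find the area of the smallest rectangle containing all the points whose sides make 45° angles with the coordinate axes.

28

In coordinates u = x + y, v = x − y the rectangle is axis-aligned; the map (x,y)→(u,v) scales areas by 2.
u-values: 4, 1, -4, -3; range = 4 − (-4) = 8.
v-values: 0, -1, -2, 5; range = 5 − (-2) = 7.
Area = (8 × 7) / 2 = 28.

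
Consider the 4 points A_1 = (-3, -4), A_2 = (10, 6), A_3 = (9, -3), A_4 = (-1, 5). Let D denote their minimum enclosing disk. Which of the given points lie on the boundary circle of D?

A_1, A_2

The minimum enclosing circle of a finite set is fixed by two of the points (as a diameter) or three (as a circumcircle).
The farthest pair is A_1–A_2 with squared distance 269. The circle on this segment as diameter has centre (3.5, 1) and r² = 269/4 = 67.25.
Check A_3: distance² to centre = 46.25 ≤ 67.25, so it lies inside.
All remaining points lie in this disk, and no smaller disk contains both endpoints, so this is the minimum enclosing circle.
The points at distance exactly r from the centre are A_1, A_2 — 2 points.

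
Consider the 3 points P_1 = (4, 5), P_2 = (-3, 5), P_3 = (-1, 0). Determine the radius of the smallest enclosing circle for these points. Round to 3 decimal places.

Side lengths²: P_1P_2² = 49, P_1P_3² = 50, P_2P_3² = 29.
Since P_1P_3² = 50 < 49 + 29 = 78, the triangle is acute, so the smallest enclosing circle is the circumcircle.
Circumcentre = (0.5, 3.5), r² = 14.5.
r = √(14.5) ≈ 3.808.

3.808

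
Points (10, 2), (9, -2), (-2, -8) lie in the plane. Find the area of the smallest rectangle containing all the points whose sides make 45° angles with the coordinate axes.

55

In coordinates u = x + y, v = x − y the rectangle is axis-aligned; the map (x,y)→(u,v) scales areas by 2.
u-values: 12, 7, -10; range = 12 − (-10) = 22.
v-values: 8, 11, 6; range = 11 − 6 = 5.
Area = (22 × 5) / 2 = 55.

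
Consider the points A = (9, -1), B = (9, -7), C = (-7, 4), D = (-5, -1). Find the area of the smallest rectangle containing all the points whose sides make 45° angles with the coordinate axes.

189

In coordinates u = x + y, v = x − y the rectangle is axis-aligned; the map (x,y)→(u,v) scales areas by 2.
u-values: 8, 2, -3, -6; range = 8 − (-6) = 14.
v-values: 10, 16, -11, -4; range = 16 − (-11) = 27.
Area = (14 × 27) / 2 = 189.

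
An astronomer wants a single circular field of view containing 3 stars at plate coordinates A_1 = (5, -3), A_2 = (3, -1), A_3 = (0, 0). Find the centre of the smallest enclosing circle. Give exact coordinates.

(2.5, -1.5)

Side lengths²: A_1A_2² = 8, A_1A_3² = 34, A_2A_3² = 10.
Since A_1A_3² = 34 ≥ 10 + 8 = 18, the angle opposite A_1A_3 is not acute, so the smallest enclosing circle has A_1A_3 as diameter.
Centre = midpoint of A_1A_3 = (2.5, -1.5), r² = 34/4 = 8.5.
Centre = (2.5, -1.5).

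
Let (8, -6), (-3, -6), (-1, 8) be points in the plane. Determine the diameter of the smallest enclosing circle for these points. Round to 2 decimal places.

Call the three points A, B, C in the order given.
Side lengths²: AB² = 121, AC² = 277, BC² = 200.
Since AC² = 277 < 200 + 121 = 321, the triangle is acute, so the smallest enclosing circle is the circumcircle.
Circumcentre = (2.5, 5/14), r² = 6925/98.
Diameter = 2r = 2√(6925/98) ≈ 16.81.

16.81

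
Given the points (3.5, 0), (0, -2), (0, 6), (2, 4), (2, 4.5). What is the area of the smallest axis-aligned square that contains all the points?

64

The bounding box has width 3.5 and height 8.
An axis-aligned square enclosing the set must have side ≥ max(width, height).
So the minimum side is max(3.5, 8) = 8.
Area = 8² = 64.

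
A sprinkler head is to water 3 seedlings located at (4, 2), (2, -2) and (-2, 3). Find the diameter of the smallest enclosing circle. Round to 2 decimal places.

6.70

Call the three points A, B, C in the order given.
Side lengths²: AB² = 20, AC² = 37, BC² = 41.
Since BC² = 41 < 37 + 20 = 57, the triangle is acute, so the smallest enclosing circle is the circumcircle.
Circumcentre = (10/13, 29/26), r² = 7585/676.
Diameter = 2r = 2√(7585/676) ≈ 6.70.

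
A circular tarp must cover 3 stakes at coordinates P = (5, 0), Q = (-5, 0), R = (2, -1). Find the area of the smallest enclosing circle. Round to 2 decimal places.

Side lengths²: PQ² = 100, PR² = 10, QR² = 50.
Since PQ² = 100 ≥ 50 + 10 = 60, the angle opposite PQ is not acute, so the smallest enclosing circle has PQ as diameter.
Centre = midpoint of PQ = (0, 0), r² = 100/4 = 25.
Area = π·r² = π·25 ≈ 78.54.

78.54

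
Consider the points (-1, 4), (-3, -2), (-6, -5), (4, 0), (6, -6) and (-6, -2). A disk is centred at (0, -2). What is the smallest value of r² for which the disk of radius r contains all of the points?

52

The required radius is the distance from (0, -2) to the farthest point.
Squared distances: 37, 9, 45, 20, 52, 36.
Maximum is 52, attained at (6, -6).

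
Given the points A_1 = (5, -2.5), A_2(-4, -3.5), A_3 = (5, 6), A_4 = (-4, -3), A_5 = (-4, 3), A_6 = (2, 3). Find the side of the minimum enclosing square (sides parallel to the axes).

9.5

The bounding box has width 9 and height 9.5.
An axis-aligned square enclosing the set must have side ≥ max(width, height).
So the minimum side is max(9, 9.5) = 9.5.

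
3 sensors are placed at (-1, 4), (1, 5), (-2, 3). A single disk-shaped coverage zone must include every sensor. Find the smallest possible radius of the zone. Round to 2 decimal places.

1.80

Call the three points A, B, C in the order given.
Side lengths²: AB² = 5, AC² = 2, BC² = 13.
Since BC² = 13 ≥ 5 + 2 = 7, the angle opposite BC is not acute, so the smallest enclosing circle has BC as diameter.
Centre = midpoint of BC = (-0.5, 4), r² = 13/4 = 3.25.
r = √(3.25) ≈ 1.80.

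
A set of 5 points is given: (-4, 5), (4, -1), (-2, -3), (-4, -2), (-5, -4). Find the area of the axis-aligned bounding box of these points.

x ranges over [-5, 4], width 9.
y ranges over [-4, 5], height 9.
Area = 9 × 9 = 81.

81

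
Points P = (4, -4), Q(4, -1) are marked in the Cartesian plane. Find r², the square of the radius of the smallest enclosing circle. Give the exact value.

2.25

The smallest circle enclosing two points has them as diameter endpoints.
Centre = midpoint = (4, -2.5); r² = |PQ|²/4 = 9/4 = 2.25.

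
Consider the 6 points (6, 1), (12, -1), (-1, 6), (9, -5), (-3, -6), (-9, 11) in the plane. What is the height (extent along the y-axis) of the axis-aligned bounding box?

17

max y = 11, min y = -6, so height = 17.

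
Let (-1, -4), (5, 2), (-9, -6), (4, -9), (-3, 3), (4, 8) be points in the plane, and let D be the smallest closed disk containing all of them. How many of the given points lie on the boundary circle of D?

3

By Welzl's lemma the MEC is supported by two points (diametrically opposite) or three points (on a circumcircle).
The minimum enclosing circle is determined by three boundary points: (-9, -6), (4, -9), (4, 8).
Their circumcentre is (-23/26, -0.5) with r² = 32485/338.
The farthest remaining point (5, 2) is at distance² 13817/338 ≤ 32485/338.
The points at distance exactly r from the centre are (-9, -6), (4, -9), (4, 8) — 3 points.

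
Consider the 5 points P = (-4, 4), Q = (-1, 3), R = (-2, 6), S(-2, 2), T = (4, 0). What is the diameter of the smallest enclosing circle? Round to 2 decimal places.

8.94

A smallest enclosing disk is always determined by at most three of the input points on its boundary.
The farthest pair is P–T with squared distance 80. The circle on this segment as diameter has centre (0, 2) and r² = 80/4 = 20.
Check Q: distance² to centre = 2 ≤ 20, so it lies inside.
All remaining points lie in this disk, and no smaller disk contains both endpoints, so this is the minimum enclosing circle.
Diameter = 2r = 2√20 ≈ 8.94.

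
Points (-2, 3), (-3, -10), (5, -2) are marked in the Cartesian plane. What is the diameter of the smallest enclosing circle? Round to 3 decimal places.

Call the three points A, B, C in the order given.
Side lengths²: AB² = 170, AC² = 74, BC² = 128.
Since AB² = 170 < 128 + 74 = 202, the triangle is acute, so the smallest enclosing circle is the circumcircle.
Circumcentre = (-17/12, -43/12), r² = 3145/72.
Diameter = 2r = 2√(3145/72) ≈ 13.218.

13.218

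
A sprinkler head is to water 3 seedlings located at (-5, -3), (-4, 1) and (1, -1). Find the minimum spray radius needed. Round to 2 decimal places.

Call the three points A, B, C in the order given.
Side lengths²: AB² = 17, AC² = 40, BC² = 29.
Since AC² = 40 < 29 + 17 = 46, the triangle is acute, so the smallest enclosing circle is the circumcircle.
Circumcentre = (-47/22, -35/22), r² = 2465/242.
r = √(2465/242) ≈ 3.19.

3.19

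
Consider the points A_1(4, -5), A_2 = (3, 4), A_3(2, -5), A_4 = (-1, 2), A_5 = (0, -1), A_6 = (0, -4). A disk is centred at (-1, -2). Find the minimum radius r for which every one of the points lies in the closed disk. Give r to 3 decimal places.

7.211

The required radius is the distance from (-1, -2) to the farthest point.
Squared distances: 34, 52, 18, 16, 2, 5.
Maximum is 52, attained at A_2.
r = √52 ≈ 7.211.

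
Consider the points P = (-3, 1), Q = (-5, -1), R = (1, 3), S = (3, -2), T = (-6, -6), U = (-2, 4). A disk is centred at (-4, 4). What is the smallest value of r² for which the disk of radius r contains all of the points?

The required radius is the distance from (-4, 4) to the farthest point.
Squared distances: 10, 26, 26, 85, 104, 4.
Maximum is 104, attained at T.

104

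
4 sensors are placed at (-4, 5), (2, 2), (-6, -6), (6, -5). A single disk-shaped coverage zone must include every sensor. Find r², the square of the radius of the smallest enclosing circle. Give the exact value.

18125/338

The minimum enclosing circle is determined by three boundary points: (-4, 5), (-6, -6), (6, -5).
Their circumcentre is (-9/26, -35/26) with r² = 18125/338.
The farthest remaining point (2, 2) is at distance² 5645/338 ≤ 18125/338.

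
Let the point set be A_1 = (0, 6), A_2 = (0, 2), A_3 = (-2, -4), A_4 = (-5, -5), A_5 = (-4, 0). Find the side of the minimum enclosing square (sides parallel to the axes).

11

The bounding box has width 5 and height 11.
An axis-aligned square enclosing the set must have side ≥ max(width, height).
So the minimum side is max(5, 11) = 11.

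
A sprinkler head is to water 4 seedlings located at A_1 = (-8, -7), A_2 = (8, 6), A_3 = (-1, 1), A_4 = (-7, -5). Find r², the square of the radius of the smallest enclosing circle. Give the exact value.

106.25

The farthest pair is A_1–A_2 with squared distance 425. The circle on this segment as diameter has centre (0, -0.5) and r² = 425/4 = 106.25.
Check A_3: distance² to centre = 3.25 ≤ 106.25, so it lies inside.
All remaining points lie in this disk, and no smaller disk contains both endpoints, so this is the minimum enclosing circle.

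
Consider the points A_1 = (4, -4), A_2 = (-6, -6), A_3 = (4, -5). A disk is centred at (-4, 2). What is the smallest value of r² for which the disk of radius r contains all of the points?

The required radius is the distance from (-4, 2) to the farthest point.
Squared distances: 100, 68, 113.
Maximum is 113, attained at A_3.

113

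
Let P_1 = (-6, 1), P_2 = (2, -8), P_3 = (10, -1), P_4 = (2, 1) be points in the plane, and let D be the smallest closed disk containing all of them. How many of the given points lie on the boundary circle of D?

2

A smallest enclosing disk is always determined by at most three of the input points on its boundary.
The farthest pair is P_1–P_3 with squared distance 260. The circle on this segment as diameter has centre (2, 0) and r² = 260/4 = 65.
Check P_2: distance² to centre = 64 ≤ 65, so it lies inside.
All remaining points lie in this disk, and no smaller disk contains both endpoints, so this is the minimum enclosing circle.
The points at distance exactly r from the centre are P_1, P_3 — 2 points.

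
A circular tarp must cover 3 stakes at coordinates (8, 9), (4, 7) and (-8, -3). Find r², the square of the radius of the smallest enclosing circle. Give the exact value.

Call the three points A, B, C in the order given.
Side lengths²: AB² = 20, AC² = 400, BC² = 244.
Since AC² = 400 ≥ 244 + 20 = 264, the angle opposite AC is not acute, so the smallest enclosing circle has AC as diameter.
Centre = midpoint of AC = (0, 3), r² = 400/4 = 100.

100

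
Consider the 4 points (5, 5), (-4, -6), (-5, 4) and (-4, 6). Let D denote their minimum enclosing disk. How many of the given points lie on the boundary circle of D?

3

By Welzl's lemma the MEC is supported by two points (diametrically opposite) or three points (on a circumcircle).
The minimum enclosing circle is determined by three boundary points: (5, 5), (-4, -6), (-4, 6).
Their circumcentre is (-1/9, 0) with r² = 4141/81.
The farthest remaining point (-5, 4) is at distance² 3232/81 ≤ 4141/81.
The points at distance exactly r from the centre are (5, 5), (-4, -6), (-4, 6) — 3 points.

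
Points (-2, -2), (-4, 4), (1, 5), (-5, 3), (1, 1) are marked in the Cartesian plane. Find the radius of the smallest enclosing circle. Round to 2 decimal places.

3.90

A smallest enclosing disk is always determined by at most three of the input points on its boundary.
The minimum enclosing circle is determined by three boundary points: (-2, -2), (1, 5), (-5, 3).
Their circumcentre is (-23/18, 11/6) with r² = 2465/162.
The farthest remaining point (-4, 4) is at distance² 1961/162 ≤ 2465/162.
r = √(2465/162) ≈ 3.90.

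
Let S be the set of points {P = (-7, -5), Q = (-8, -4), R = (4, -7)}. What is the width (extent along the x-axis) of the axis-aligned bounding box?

12

max x = 4, min x = -8, so width = 12.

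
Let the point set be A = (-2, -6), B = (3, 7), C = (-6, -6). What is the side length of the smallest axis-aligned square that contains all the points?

The bounding box has width 9 and height 13.
An axis-aligned square enclosing the set must have side ≥ max(width, height).
So the minimum side is max(9, 13) = 13.

13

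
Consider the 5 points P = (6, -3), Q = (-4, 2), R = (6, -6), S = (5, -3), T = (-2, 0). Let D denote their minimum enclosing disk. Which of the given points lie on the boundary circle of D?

Q, R

The farthest pair is Q–R with squared distance 164. The circle on this segment as diameter has centre (1, -2) and r² = 164/4 = 41.
Check P: distance² to centre = 26 ≤ 41, so it lies inside.
All remaining points lie in this disk, and no smaller disk contains both endpoints, so this is the minimum enclosing circle.
The points at distance exactly r from the centre are Q, R — 2 points.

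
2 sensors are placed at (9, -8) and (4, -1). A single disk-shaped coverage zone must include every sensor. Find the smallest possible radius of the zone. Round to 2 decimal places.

The smallest circle enclosing two points has them as diameter endpoints.
Centre = midpoint = (6.5, -4.5); r² = |(9, -8)−(4, -1)|²/4 = 74/4 = 18.5.
r = √(18.5) ≈ 4.30.

4.30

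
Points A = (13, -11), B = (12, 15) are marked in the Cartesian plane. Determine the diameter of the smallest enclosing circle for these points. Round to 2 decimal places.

The smallest circle enclosing two points has them as diameter endpoints.
Centre = midpoint = (12.5, 2); r² = |AB|²/4 = 677/4 = 169.25.
Diameter = 2r = 2√(169.25) ≈ 26.02.

26.02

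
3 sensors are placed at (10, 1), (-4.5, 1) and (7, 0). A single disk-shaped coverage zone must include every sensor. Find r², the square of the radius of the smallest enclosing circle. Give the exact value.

Call the three points A, B, C in the order given.
Side lengths²: AB² = 210.25, AC² = 10, BC² = 133.25.
Since AB² = 210.25 ≥ 133.25 + 10 = 143.25, the angle opposite AB is not acute, so the smallest enclosing circle has AB as diameter.
Centre = midpoint of AB = (2.75, 1), r² = 210.25/4 = 52.5625.

52.5625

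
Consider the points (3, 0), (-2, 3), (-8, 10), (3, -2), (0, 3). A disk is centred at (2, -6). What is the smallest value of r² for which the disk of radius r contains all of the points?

356

The required radius is the distance from (2, -6) to the farthest point.
Squared distances: 37, 97, 356, 17, 85.
Maximum is 356, attained at (-8, 10).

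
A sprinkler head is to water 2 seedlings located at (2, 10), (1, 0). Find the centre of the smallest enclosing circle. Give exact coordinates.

(1.5, 5)

The smallest circle enclosing two points has them as diameter endpoints.
Centre = midpoint = (1.5, 5); r² = |(2, 10)−(1, 0)|²/4 = 101/4 = 25.25.
Centre = (1.5, 5).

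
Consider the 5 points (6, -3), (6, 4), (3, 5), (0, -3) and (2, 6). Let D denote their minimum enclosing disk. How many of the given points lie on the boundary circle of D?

3

By Welzl's lemma the MEC is supported by two points (diametrically opposite) or three points (on a circumcircle).
The minimum enclosing circle is determined by three boundary points: (6, -3), (0, -3), (2, 6).
Their circumcentre is (3, 19/18) with r² = 8245/324.
The farthest remaining point (6, 4) is at distance² 5725/324 ≤ 8245/324.
The points at distance exactly r from the centre are (6, -3), (0, -3), (2, 6) — 3 points.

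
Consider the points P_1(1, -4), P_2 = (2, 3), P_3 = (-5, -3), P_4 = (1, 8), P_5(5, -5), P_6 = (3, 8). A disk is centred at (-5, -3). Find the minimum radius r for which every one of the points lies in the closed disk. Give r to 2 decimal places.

13.60

The required radius is the distance from (-5, -3) to the farthest point.
Squared distances: 37, 85, 0, 157, 104, 185.
Maximum is 185, attained at P_6.
r = √185 ≈ 13.60.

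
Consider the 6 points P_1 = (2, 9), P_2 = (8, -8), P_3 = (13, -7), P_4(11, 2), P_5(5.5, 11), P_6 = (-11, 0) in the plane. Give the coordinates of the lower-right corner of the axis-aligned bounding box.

(13, -8)

x-range [-11, 13], y-range [-8, 11].
The lower-right corner is (13, -8).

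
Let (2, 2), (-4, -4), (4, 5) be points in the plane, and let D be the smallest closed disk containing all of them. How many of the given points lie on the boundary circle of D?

2

Call the three points A, B, C in the order given.
Side lengths²: AB² = 72, AC² = 13, BC² = 145.
Since BC² = 145 ≥ 72 + 13 = 85, the angle opposite BC is not acute, so the smallest enclosing circle has BC as diameter.
Centre = midpoint of BC = (0, 0.5), r² = 145/4 = 36.25.
The points at distance exactly r from the centre are (-4, -4), (4, 5) — 2 points.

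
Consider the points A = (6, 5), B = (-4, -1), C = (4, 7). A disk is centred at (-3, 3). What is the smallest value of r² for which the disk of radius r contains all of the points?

The required radius is the distance from (-3, 3) to the farthest point.
Squared distances: 85, 17, 65.
Maximum is 85, attained at A.

85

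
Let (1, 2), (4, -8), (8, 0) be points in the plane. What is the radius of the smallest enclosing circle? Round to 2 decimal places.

5.31

Call the three points A, B, C in the order given.
Side lengths²: AB² = 109, AC² = 53, BC² = 80.
Since AB² = 109 < 80 + 53 = 133, the triangle is acute, so the smallest enclosing circle is the circumcircle.
Circumcentre = (3.4375, -2.71875), r² = 28.2080078125.
r = √(28.2080078125) ≈ 5.31.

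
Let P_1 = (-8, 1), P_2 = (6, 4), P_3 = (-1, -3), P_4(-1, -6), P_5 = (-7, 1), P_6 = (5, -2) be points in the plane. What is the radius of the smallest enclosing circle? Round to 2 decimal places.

7.27

A smallest enclosing disk is always determined by at most three of the input points on its boundary.
The minimum enclosing circle is determined by three boundary points: P_1, P_2, P_4.
Their circumcentre is (-25/34, 43/34) with r² = 30545/578.
The farthest remaining point P_6 is at distance² 25173/578 ≤ 30545/578.
r = √(30545/578) ≈ 7.27.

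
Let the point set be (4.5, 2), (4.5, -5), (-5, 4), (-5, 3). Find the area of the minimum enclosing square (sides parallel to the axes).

The bounding box has width 9.5 and height 9.
An axis-aligned square enclosing the set must have side ≥ max(width, height).
So the minimum side is max(9.5, 9) = 9.5.
Area = 9.5² = 90.25.

90.25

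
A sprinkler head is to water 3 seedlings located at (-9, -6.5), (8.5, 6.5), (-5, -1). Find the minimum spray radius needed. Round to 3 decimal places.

Call the three points A, B, C in the order given.
Side lengths²: AB² = 475.25, AC² = 46.25, BC² = 238.5.
Since AB² = 475.25 ≥ 238.5 + 46.25 = 284.75, the angle opposite AB is not acute, so the smallest enclosing circle has AB as diameter.
Centre = midpoint of AB = (-0.25, 0), r² = 475.25/4 = 118.8125.
r = √(118.8125) ≈ 10.900.

10.900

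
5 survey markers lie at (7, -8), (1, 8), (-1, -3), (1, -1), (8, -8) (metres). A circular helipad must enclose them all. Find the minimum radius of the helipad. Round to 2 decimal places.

By Welzl's lemma the MEC is supported by two points (diametrically opposite) or three points (on a circumcircle).
The farthest pair is (1, 8)–(8, -8) with squared distance 305. The circle on this segment as diameter has centre (4.5, 0) and r² = 305/4 = 76.25.
Check (7, -8): distance² to centre = 70.25 ≤ 76.25, so it lies inside.
All remaining points lie in this disk, and no smaller disk contains both endpoints, so this is the minimum enclosing circle.
r = √(76.25) ≈ 8.73.

8.73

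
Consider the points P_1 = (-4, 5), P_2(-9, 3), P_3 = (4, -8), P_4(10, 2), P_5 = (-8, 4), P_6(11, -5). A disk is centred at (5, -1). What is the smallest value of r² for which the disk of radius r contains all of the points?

The required radius is the distance from (5, -1) to the farthest point.
Squared distances: 117, 212, 50, 34, 194, 52.
Maximum is 212, attained at P_2.

212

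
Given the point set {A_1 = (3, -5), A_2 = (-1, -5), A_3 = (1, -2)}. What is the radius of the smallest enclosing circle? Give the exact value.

Side lengths²: A_1A_2² = 16, A_1A_3² = 13, A_2A_3² = 13.
Since A_1A_2² = 16 < 13 + 13 = 26, the triangle is acute, so the smallest enclosing circle is the circumcircle.
Circumcentre = (1, -25/6), r² = 169/36.
r = √(169/36) = 13/6.

13/6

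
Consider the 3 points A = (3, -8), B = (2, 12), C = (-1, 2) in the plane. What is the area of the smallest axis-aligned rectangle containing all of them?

80

x ranges over [-1, 3], width 4.
y ranges over [-8, 12], height 20.
Area = 4 × 20 = 80.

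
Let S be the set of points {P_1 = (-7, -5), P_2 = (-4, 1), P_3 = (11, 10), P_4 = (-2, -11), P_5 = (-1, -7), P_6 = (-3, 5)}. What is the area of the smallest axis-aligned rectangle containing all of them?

x ranges over [-7, 11], width 18.
y ranges over [-11, 10], height 21.
Area = 18 × 21 = 378.

378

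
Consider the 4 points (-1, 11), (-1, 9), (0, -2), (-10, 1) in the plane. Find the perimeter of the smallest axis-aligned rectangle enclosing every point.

Width = max x − min x = 0 − (-10) = 10.
Height = max y − min y = 11 − (-2) = 13.
Perimeter = 2(10 + 13) = 46.

46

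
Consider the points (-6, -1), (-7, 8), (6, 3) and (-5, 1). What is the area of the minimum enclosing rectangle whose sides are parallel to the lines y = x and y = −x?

144

In coordinates u = x + y, v = x − y the rectangle is axis-aligned; the map (x,y)→(u,v) scales areas by 2.
u-values: -7, 1, 9, -4; range = 9 − (-7) = 16.
v-values: -5, -15, 3, -6; range = 3 − (-15) = 18.
Area = (16 × 18) / 2 = 144.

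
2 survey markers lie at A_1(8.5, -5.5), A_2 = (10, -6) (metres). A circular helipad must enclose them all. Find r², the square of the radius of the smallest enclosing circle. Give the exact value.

The smallest circle enclosing two points has them as diameter endpoints.
Centre = midpoint = (9.25, -5.75); r² = |A_1A_2|²/4 = 2.5/4 = 0.625.

0.625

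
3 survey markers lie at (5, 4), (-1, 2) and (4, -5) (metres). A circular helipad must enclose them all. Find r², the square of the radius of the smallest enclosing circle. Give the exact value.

7585/338

Call the three points A, B, C in the order given.
Side lengths²: AB² = 40, AC² = 82, BC² = 74.
Since AC² = 82 < 74 + 40 = 114, the triangle is acute, so the smallest enclosing circle is the circumcircle.
Circumcentre = (81/26, -9/26), r² = 7585/338.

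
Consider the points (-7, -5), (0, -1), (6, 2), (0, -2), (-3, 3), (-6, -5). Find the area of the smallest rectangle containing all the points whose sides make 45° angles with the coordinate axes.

100

In coordinates u = x + y, v = x − y the rectangle is axis-aligned; the map (x,y)→(u,v) scales areas by 2.
u-values: -12, -1, 8, -2, 0, -11; range = 8 − (-12) = 20.
v-values: -2, 1, 4, 2, -6, -1; range = 4 − (-6) = 10.
Area = (20 × 10) / 2 = 100.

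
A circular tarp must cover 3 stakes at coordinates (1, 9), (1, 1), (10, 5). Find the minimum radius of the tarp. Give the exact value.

97/18

Call the three points A, B, C in the order given.
Side lengths²: AB² = 64, AC² = 97, BC² = 97.
Since BC² = 97 < 97 + 64 = 161, the triangle is acute, so the smallest enclosing circle is the circumcircle.
Circumcentre = (83/18, 5), r² = 9409/324.
r = √(9409/324) = 97/18.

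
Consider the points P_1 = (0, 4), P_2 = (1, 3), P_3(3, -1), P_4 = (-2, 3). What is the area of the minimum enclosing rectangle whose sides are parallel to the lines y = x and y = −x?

In coordinates u = x + y, v = x − y the rectangle is axis-aligned; the map (x,y)→(u,v) scales areas by 2.
u-values: 4, 4, 2, 1; range = 4 − 1 = 3.
v-values: -4, -2, 4, -5; range = 4 − (-5) = 9.
Area = (3 × 9) / 2 = 13.5.

13.5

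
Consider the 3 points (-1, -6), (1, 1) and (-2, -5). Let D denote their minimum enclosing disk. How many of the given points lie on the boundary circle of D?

Call the three points A, B, C in the order given.
Side lengths²: AB² = 53, AC² = 2, BC² = 45.
Since AB² = 53 ≥ 45 + 2 = 47, the angle opposite AB is not acute, so the smallest enclosing circle has AB as diameter.
Centre = midpoint of AB = (0, -2.5), r² = 53/4 = 13.25.
The points at distance exactly r from the centre are (-1, -6), (1, 1) — 2 points.

2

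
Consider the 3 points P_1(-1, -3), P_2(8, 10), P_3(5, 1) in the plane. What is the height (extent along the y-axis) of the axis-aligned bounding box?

max y = 10, min y = -3, so height = 13.

13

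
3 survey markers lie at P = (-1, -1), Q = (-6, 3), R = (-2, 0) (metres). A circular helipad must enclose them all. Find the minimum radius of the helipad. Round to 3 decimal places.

3.202

Side lengths²: PQ² = 41, PR² = 2, QR² = 25.
Since PQ² = 41 ≥ 25 + 2 = 27, the angle opposite PQ is not acute, so the smallest enclosing circle has PQ as diameter.
Centre = midpoint of PQ = (-3.5, 1), r² = 41/4 = 10.25.
r = √(10.25) ≈ 3.202.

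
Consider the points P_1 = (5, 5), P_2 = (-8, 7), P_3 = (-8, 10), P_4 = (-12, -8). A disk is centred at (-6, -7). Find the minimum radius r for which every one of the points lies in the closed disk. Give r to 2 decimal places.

17.12

The required radius is the distance from (-6, -7) to the farthest point.
Squared distances: 265, 200, 293, 37.
Maximum is 293, attained at P_3.
r = √293 ≈ 17.12.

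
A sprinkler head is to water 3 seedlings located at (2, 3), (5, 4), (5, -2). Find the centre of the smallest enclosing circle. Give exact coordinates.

Call the three points A, B, C in the order given.
Side lengths²: AB² = 10, AC² = 34, BC² = 36.
Since BC² = 36 < 34 + 10 = 44, the triangle is acute, so the smallest enclosing circle is the circumcircle.
Circumcentre = (13/3, 1), r² = 85/9.
Centre = (13/3, 1).

(13/3, 1)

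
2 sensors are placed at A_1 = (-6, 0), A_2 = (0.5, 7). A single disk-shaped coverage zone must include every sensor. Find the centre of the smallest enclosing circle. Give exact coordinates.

The smallest circle enclosing two points has them as diameter endpoints.
Centre = midpoint = (-2.75, 3.5); r² = |A_1A_2|²/4 = 91.25/4 = 22.8125.
Centre = (-2.75, 3.5).

(-2.75, 3.5)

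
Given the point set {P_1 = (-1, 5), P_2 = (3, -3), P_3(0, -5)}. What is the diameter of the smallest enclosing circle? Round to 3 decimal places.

10.050

Side lengths²: P_1P_2² = 80, P_1P_3² = 101, P_2P_3² = 13.
Since P_1P_3² = 101 ≥ 80 + 13 = 93, the angle opposite P_1P_3 is not acute, so the smallest enclosing circle has P_1P_3 as diameter.
Centre = midpoint of P_1P_3 = (-0.5, 0), r² = 101/4 = 25.25.
Diameter = 2r = 2√(25.25) ≈ 10.050.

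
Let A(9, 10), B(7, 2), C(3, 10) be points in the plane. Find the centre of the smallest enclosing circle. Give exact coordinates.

Side lengths²: AB² = 68, AC² = 36, BC² = 80.
Since BC² = 80 < 68 + 36 = 104, the triangle is acute, so the smallest enclosing circle is the circumcircle.
Circumcentre = (6, 6.5), r² = 21.25.
Centre = (6, 6.5).

(6, 6.5)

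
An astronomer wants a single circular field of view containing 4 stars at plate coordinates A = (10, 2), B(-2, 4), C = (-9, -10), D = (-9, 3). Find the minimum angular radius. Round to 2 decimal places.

The minimum enclosing circle of a finite set is fixed by two of the points (as a diameter) or three (as a circumcircle).
The minimum enclosing circle is determined by three boundary points: A, C, D.
Their circumcentre is (7/38, -3.5) with r² = 91405/722.
The farthest remaining point B is at distance² 44057/722 ≤ 91405/722.
r = √(91405/722) ≈ 11.25.

11.25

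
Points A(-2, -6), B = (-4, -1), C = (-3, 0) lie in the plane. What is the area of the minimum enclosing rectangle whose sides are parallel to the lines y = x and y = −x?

In coordinates u = x + y, v = x − y the rectangle is axis-aligned; the map (x,y)→(u,v) scales areas by 2.
u-values: -8, -5, -3; range = -3 − (-8) = 5.
v-values: 4, -3, -3; range = 4 − (-3) = 7.
Area = (5 × 7) / 2 = 17.5.

17.5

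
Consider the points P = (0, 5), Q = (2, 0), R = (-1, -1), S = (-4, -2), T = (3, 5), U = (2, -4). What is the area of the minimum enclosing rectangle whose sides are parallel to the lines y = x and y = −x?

In coordinates u = x + y, v = x − y the rectangle is axis-aligned; the map (x,y)→(u,v) scales areas by 2.
u-values: 5, 2, -2, -6, 8, -2; range = 8 − (-6) = 14.
v-values: -5, 2, 0, -2, -2, 6; range = 6 − (-5) = 11.
Area = (14 × 11) / 2 = 77.

77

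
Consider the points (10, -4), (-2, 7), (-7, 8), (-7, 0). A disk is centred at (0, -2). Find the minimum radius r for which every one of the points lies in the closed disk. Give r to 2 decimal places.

The required radius is the distance from (0, -2) to the farthest point.
Squared distances: 104, 85, 149, 53.
Maximum is 149, attained at (-7, 8).
r = √149 ≈ 12.21.

12.21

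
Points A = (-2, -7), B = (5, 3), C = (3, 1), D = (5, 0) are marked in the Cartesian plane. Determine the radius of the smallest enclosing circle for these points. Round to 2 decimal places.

A smallest enclosing disk is always determined by at most three of the input points on its boundary.
The farthest pair is A–B with squared distance 149. The circle on this segment as diameter has centre (1.5, -2) and r² = 149/4 = 37.25.
Check C: distance² to centre = 11.25 ≤ 37.25, so it lies inside.
All remaining points lie in this disk, and no smaller disk contains both endpoints, so this is the minimum enclosing circle.
r = √(37.25) ≈ 6.10.

6.10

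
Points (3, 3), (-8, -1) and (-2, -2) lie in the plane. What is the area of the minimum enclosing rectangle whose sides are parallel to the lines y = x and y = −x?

52.5

In coordinates u = x + y, v = x − y the rectangle is axis-aligned; the map (x,y)→(u,v) scales areas by 2.
u-values: 6, -9, -4; range = 6 − (-9) = 15.
v-values: 0, -7, 0; range = 0 − (-7) = 7.
Area = (15 × 7) / 2 = 52.5.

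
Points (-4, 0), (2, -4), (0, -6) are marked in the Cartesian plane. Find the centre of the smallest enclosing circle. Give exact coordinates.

Call the three points A, B, C in the order given.
Side lengths²: AB² = 52, AC² = 52, BC² = 8.
Since AC² = 52 < 52 + 8 = 60, the triangle is acute, so the smallest enclosing circle is the circumcircle.
Circumcentre = (-1.4, -2.6), r² = 13.52.
Centre = (-1.4, -2.6).

(-1.4, -2.6)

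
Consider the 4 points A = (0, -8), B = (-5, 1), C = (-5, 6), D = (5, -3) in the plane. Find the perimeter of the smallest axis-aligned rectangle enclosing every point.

48

Width = max x − min x = 5 − (-5) = 10.
Height = max y − min y = 6 − (-8) = 14.
Perimeter = 2(10 + 14) = 48.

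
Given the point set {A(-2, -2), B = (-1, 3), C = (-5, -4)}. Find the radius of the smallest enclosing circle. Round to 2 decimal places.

Side lengths²: AB² = 26, AC² = 13, BC² = 65.
Since BC² = 65 ≥ 26 + 13 = 39, the angle opposite BC is not acute, so the smallest enclosing circle has BC as diameter.
Centre = midpoint of BC = (-3, -0.5), r² = 65/4 = 16.25.
r = √(16.25) ≈ 4.03.

4.03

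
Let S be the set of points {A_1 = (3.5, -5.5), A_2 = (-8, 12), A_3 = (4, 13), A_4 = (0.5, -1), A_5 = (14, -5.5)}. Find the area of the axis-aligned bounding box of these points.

x ranges over [-8, 14], width 22.
y ranges over [-5.5, 13], height 18.5.
Area = 22 × 18.5 = 407.

407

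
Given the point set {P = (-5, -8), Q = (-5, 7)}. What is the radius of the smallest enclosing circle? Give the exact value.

The smallest circle enclosing two points has them as diameter endpoints.
Centre = midpoint = (-5, -0.5); r² = |PQ|²/4 = 225/4 = 56.25.
r = √(56.25) = 7.5.

7.5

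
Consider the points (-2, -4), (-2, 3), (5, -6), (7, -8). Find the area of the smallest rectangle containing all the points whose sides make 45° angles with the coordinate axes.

In coordinates u = x + y, v = x − y the rectangle is axis-aligned; the map (x,y)→(u,v) scales areas by 2.
u-values: -6, 1, -1, -1; range = 1 − (-6) = 7.
v-values: 2, -5, 11, 15; range = 15 − (-5) = 20.
Area = (7 × 20) / 2 = 70.

70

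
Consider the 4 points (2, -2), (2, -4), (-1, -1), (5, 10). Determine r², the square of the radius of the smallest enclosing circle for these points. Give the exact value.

51.25

The farthest pair is (2, -4)–(5, 10) with squared distance 205. The circle on this segment as diameter has centre (3.5, 3) and r² = 205/4 = 51.25.
Check (2, -2): distance² to centre = 27.25 ≤ 51.25, so it lies inside.
All remaining points lie in this disk, and no smaller disk contains both endpoints, so this is the minimum enclosing circle.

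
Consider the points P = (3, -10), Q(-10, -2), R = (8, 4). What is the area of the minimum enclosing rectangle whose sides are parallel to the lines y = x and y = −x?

In coordinates u = x + y, v = x − y the rectangle is axis-aligned; the map (x,y)→(u,v) scales areas by 2.
u-values: -7, -12, 12; range = 12 − (-12) = 24.
v-values: 13, -8, 4; range = 13 − (-8) = 21.
Area = (24 × 21) / 2 = 252.

252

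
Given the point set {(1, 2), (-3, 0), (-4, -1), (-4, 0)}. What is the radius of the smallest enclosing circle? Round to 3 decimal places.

2.915

The minimum enclosing circle of a finite set is fixed by two of the points (as a diameter) or three (as a circumcircle).
The farthest pair is (1, 2)–(-4, -1) with squared distance 34. The circle on this segment as diameter has centre (-1.5, 0.5) and r² = 34/4 = 8.5.
Check (-3, 0): distance² to centre = 2.5 ≤ 8.5, so it lies inside.
All remaining points lie in this disk, and no smaller disk contains both endpoints, so this is the minimum enclosing circle.
r = √(8.5) ≈ 2.915.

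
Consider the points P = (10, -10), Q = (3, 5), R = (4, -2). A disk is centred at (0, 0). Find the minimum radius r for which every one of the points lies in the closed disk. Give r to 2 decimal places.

The required radius is the distance from (0, 0) to the farthest point.
Squared distances: 200, 34, 20.
Maximum is 200, attained at P.
r = √200 ≈ 14.14.

14.14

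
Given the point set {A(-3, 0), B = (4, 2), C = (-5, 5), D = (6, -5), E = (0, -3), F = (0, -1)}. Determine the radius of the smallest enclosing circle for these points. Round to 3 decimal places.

7.433

A smallest enclosing disk is always determined by at most three of the input points on its boundary.
The farthest pair is C–D with squared distance 221. The circle on this segment as diameter has centre (0.5, 0) and r² = 221/4 = 55.25.
Check A: distance² to centre = 12.25 ≤ 55.25, so it lies inside.
All remaining points lie in this disk, and no smaller disk contains both endpoints, so this is the minimum enclosing circle.
r = √(55.25) ≈ 7.433.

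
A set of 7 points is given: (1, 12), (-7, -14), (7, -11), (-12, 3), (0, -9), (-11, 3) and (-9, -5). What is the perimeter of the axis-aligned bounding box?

90

Width = max x − min x = 7 − (-12) = 19.
Height = max y − min y = 12 − (-14) = 26.
Perimeter = 2(19 + 26) = 90.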